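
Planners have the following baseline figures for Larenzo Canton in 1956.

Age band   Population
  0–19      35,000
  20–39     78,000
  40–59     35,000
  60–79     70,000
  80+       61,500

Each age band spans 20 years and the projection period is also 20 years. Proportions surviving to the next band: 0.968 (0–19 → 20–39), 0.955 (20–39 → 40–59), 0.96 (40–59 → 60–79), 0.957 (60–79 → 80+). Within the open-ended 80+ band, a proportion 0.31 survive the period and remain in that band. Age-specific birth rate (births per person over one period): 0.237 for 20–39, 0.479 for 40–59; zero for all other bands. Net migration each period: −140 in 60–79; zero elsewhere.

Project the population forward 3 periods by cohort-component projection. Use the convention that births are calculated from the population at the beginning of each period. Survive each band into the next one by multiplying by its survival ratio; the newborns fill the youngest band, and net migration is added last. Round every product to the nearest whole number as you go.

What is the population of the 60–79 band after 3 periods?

After projecting period 1:
Births: 78000 × 0.237 = 18486, 35000 × 0.479 = 16765 → 35251
20–39: 35000 × 0.968 = 33880
40–59: 78000 × 0.955 = 74490
60–79: 35000 × 0.96 = 33600
80+: 70000 × 0.957 + 61500 × 0.31 = 66990 + 19065 = 86055
Net migration: 60–79 − 140 → 33460
→ [35251, 33880, 74490, 33460, 86055]
After projecting period 2:
Births: 33880 × 0.237 = 8030, 74490 × 0.479 = 35681 → 43711
20–39: 35251 × 0.968 = 34123
40–59: 33880 × 0.955 = 32355
60–79: 74490 × 0.96 = 71510
80+: 33460 × 0.957 + 86055 × 0.31 = 32021 + 26677 = 58698
Net migration: 60–79 − 140 → 71370
→ [43711, 34123, 32355, 71370, 58698]
After projecting period 3:
Births: 34123 × 0.237 = 8087, 32355 × 0.479 = 15498 → 23585
20–39: 43711 × 0.968 = 42312
40–59: 34123 × 0.955 = 32587
60–79: 32355 × 0.96 = 31061
80+: 71370 × 0.957 + 58698 × 0.31 = 68301 + 18196 = 86497
Net migration: 60–79 − 140 → 30921
→ [23585, 42312, 32587, 30921, 86497]

30921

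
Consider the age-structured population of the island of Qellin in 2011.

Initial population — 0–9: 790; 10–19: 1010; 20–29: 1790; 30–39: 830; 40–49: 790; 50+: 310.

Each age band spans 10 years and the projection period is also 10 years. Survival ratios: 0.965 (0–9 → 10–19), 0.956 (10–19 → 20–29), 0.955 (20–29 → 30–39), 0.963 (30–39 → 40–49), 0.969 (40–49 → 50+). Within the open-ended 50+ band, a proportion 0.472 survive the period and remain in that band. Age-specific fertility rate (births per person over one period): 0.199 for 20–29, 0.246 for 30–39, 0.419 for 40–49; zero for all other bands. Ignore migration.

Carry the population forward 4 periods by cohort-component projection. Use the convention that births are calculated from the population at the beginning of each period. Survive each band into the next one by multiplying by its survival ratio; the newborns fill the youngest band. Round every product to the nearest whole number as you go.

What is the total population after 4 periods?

5942

Call the groups 1 to 6, youngest first.
Period 1:
Births: 1790 × 0.199 = 356, 830 × 0.246 = 204, 790 × 0.419 = 331 → 891
Group 2: 790 × 0.965 = 762
Group 3: 1010 × 0.956 = 966
Group 4: 1790 × 0.955 = 1709
Group 5: 830 × 0.963 = 799
Group 6: 790 × 0.969 + 310 × 0.472 = 766 + 146 = 912
→ [891, 762, 966, 1709, 799, 912]
Period 2:
Births: 966 × 0.199 = 192, 1709 × 0.246 = 420, 799 × 0.419 = 335 → 947
Group 2: 891 × 0.965 = 860
Group 3: 762 × 0.956 = 728
Group 4: 966 × 0.955 = 923
Group 5: 1709 × 0.963 = 1646
Group 6: 799 × 0.969 + 912 × 0.472 = 774 + 430 = 1204
→ [947, 860, 728, 923, 1646, 1204]
Period 3:
Births: 728 × 0.199 = 145, 923 × 0.246 = 227, 1646 × 0.419 = 690 → 1062
Group 2: 947 × 0.965 = 914
Group 3: 860 × 0.956 = 822
Group 4: 728 × 0.955 = 695
Group 5: 923 × 0.963 = 889
Group 6: 1646 × 0.969 + 1204 × 0.472 = 1595 + 568 = 2163
→ [1062, 914, 822, 695, 889, 2163]
Period 4:
Births: 822 × 0.199 = 164, 695 × 0.246 = 171, 889 × 0.419 = 372 → 707
Group 2: 1062 × 0.965 = 1025
Group 3: 914 × 0.956 = 874
Group 4: 822 × 0.955 = 785
Group 5: 695 × 0.963 = 669
Group 6: 889 × 0.969 + 2163 × 0.472 = 861 + 1021 = 1882
→ [707, 1025, 874, 785, 669, 1882]
Total after period 4: 707 + 1025 + 874 + 785 + 669 + 1882 = 5942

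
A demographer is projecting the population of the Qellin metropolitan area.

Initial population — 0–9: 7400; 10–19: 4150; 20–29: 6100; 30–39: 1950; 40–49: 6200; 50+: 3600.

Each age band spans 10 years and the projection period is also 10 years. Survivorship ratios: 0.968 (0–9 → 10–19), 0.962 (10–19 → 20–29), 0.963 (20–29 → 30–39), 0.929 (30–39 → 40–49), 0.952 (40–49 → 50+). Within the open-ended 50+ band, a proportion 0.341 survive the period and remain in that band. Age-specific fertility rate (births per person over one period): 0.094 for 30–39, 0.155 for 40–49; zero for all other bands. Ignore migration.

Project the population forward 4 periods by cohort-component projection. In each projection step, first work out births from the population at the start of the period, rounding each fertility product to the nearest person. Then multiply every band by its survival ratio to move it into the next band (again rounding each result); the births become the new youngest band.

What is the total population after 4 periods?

Numbering the bands 1..6 from youngest to oldest:
After projecting period 1:
Births: 1950 × 0.094 = 183  |  6200 × 0.155 = 961 → 1144
Band 2: 7400 × 0.968 = 7163
Band 3: 4150 × 0.962 = 3992
Band 4: 6100 × 0.963 = 5874
Band 5: 1950 × 0.929 = 1812
Band 6: 6200 × 0.952 + 3600 × 0.341 = 5902 + 1228 = 7130
→ [1144, 7163, 3992, 5874, 1812, 7130]
After projecting period 2:
Births: 5874 × 0.094 = 552  |  1812 × 0.155 = 281 → 833
Band 2: 1144 × 0.968 = 1107
Band 3: 7163 × 0.962 = 6891
Band 4: 3992 × 0.963 = 3844
Band 5: 5874 × 0.929 = 5457
Band 6: 1812 × 0.952 + 7130 × 0.341 = 1725 + 2431 = 4156
→ [833, 1107, 6891, 3844, 5457, 4156]
After projecting period 3:
Births: 3844 × 0.094 = 361  |  5457 × 0.155 = 846 → 1207
Band 2: 833 × 0.968 = 806
Band 3: 1107 × 0.962 = 1065
Band 4: 6891 × 0.963 = 6636
Band 5: 3844 × 0.929 = 3571
Band 6: 5457 × 0.952 + 4156 × 0.341 = 5195 + 1417 = 6612
→ [1207, 806, 1065, 6636, 3571, 6612]
After projecting period 4:
Births: 6636 × 0.094 = 624  |  3571 × 0.155 = 554 → 1178
Band 2: 1207 × 0.968 = 1168
Band 3: 806 × 0.962 = 775
Band 4: 1065 × 0.963 = 1026
Band 5: 6636 × 0.929 = 6165
Band 6: 3571 × 0.952 + 6612 × 0.341 = 3400 + 2255 = 5655
→ [1178, 1168, 775, 1026, 6165, 5655]
Total after period 4: 1178 + 1168 + 775 + 1026 + 6165 + 5655 = 15967

15967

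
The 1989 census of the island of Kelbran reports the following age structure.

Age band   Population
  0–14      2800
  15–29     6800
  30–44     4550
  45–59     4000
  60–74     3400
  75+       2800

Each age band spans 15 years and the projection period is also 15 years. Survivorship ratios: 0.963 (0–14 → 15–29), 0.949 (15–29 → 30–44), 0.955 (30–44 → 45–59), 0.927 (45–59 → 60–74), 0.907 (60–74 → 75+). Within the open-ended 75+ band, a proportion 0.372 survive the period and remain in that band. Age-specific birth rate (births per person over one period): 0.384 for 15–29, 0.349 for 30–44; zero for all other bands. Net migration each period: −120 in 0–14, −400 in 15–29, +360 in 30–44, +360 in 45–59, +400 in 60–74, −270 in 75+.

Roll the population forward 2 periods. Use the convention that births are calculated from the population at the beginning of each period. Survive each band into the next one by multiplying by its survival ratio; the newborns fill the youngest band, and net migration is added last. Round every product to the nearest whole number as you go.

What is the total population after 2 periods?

[period 1]
Births: 6800 * 0.384 = 2611 ; 4550 * 0.349 = 1588 ⇒ total 4199
15–29: 2800 * 0.963 = 2696
30–44: 6800 * 0.949 = 6453
45–59: 4550 * 0.955 = 4345
60–74: 4000 * 0.927 = 3708
75+: 3400 * 0.907 + 2800 * 0.372 = 3084 + 1042 = 4126
Net migration: 0–14 − 120 → 4079; 15–29 − 400 → 2296; 30–44 + 360 → 6813; 45–59 + 360 → 4705; 60–74 + 400 → 4108; 75+ − 270 → 3856
End of period: [4079, 2296, 6813, 4705, 4108, 3856]
[period 2]
Births: 2296 * 0.384 = 882 ; 6813 * 0.349 = 2378 ⇒ total 3260
15–29: 4079 * 0.963 = 3928
30–44: 2296 * 0.949 = 2179
45–59: 6813 * 0.955 = 6506
60–74: 4705 * 0.927 = 4362
75+: 4108 * 0.907 + 3856 * 0.372 = 3726 + 1434 = 5160
Net migration: 0–14 − 120 → 3140; 15–29 − 400 → 3528; 30–44 + 360 → 2539; 45–59 + 360 → 6866; 60–74 + 400 → 4762; 75+ − 270 → 4890
End of period: [3140, 3528, 2539, 6866, 4762, 4890]
Total after period 2: 3140 + 3528 + 2539 + 6866 + 4762 + 4890 = 25725

25725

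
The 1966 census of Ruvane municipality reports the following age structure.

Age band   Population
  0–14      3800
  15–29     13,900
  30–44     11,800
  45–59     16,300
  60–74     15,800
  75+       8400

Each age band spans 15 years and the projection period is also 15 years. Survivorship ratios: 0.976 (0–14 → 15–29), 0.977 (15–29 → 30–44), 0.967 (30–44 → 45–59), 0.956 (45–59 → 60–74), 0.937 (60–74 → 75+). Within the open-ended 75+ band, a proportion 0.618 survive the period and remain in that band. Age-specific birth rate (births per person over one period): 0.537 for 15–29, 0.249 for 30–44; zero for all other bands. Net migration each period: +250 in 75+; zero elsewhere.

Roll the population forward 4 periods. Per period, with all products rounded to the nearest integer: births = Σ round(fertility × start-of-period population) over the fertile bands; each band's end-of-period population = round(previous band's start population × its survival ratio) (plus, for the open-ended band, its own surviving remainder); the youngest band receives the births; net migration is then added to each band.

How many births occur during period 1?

Period 1.
Births: 13900 × 0.537 = 7464, 11800 × 0.249 = 2938 — total 10402
15–29: 3800 × 0.976 = 3709
30–44: 13900 × 0.977 = 13580
45–59: 11800 × 0.967 = 11411
60–74: 16300 × 0.956 = 15583
75+: 15800 × 0.937 + 8400 × 0.618 = 14805 + 5191 = 19996
Net migration: 75+ + 250 → 20246
Population now: 0–14=10402, 15–29=3709, 30–44=13580, 45–59=11411, 60–74=15583, 75+=20246

10402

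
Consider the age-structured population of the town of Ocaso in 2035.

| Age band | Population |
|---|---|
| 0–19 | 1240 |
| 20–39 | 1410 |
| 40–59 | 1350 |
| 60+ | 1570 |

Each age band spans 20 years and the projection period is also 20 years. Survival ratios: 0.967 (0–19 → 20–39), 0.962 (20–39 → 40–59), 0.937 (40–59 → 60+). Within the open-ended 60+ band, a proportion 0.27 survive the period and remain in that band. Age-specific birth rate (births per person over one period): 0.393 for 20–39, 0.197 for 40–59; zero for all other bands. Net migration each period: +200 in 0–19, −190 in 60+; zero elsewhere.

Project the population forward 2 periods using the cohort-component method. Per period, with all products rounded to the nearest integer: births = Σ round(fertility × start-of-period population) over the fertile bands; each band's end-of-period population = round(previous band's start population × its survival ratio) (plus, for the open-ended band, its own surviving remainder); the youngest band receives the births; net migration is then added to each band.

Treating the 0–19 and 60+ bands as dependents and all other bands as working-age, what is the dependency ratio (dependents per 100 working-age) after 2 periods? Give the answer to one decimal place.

— Period 1 —
Births: 1410 * 0.393 = 554 ; 1350 * 0.197 = 266 — total 820
20–39: 1240 * 0.967 = 1199
40–59: 1410 * 0.962 = 1356
60+: 1350 * 0.937 + 1570 * 0.27 = 1265 + 424 = 1689
Net migration: 0–19 + 200 → 1020; 60+ − 190 → 1499
→ [1020, 1199, 1356, 1499]
— Period 2 —
Births: 1199 * 0.393 = 471 ; 1356 * 0.197 = 267 — total 738
20–39: 1020 * 0.967 = 986
40–59: 1199 * 0.962 = 1153
60+: 1356 * 0.937 + 1499 * 0.27 = 1271 + 405 = 1676
Net migration: 0–19 + 200 → 938; 60+ − 190 → 1486
→ [938, 986, 1153, 1486]
Dependents (band 0–19 + band 60+) = 938 + 1486 = 2424; working-age = 2139; ratio = 2424/2139 × 100 = 113.3

113.3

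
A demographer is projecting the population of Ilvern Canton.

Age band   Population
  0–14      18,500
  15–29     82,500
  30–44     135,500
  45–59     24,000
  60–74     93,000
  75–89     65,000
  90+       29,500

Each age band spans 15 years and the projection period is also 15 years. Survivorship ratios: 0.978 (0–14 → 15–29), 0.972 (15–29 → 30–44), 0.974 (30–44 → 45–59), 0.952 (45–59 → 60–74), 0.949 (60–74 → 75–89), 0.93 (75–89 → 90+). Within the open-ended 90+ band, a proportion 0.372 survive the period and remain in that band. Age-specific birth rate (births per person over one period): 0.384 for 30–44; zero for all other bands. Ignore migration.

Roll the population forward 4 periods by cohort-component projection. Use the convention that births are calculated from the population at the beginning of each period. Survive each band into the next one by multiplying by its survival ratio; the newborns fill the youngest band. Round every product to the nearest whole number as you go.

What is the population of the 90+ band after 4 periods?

Period 1.
Births: 135500 × 0.384 = 52032
15–29: 18500 × 0.978 = 18093
30–44: 82500 × 0.972 = 80190
45–59: 135500 × 0.974 = 131977
60–74: 24000 × 0.952 = 22848
75–89: 93000 × 0.949 = 88257
90+: 65000 × 0.93 + 29500 × 0.372 = 60450 + 10974 = 71424
End of period: [52032, 18093, 80190, 131977, 22848, 88257, 71424]
Period 2.
Births: 80190 × 0.384 = 30793
15–29: 52032 × 0.978 = 50887
30–44: 18093 × 0.972 = 17586
45–59: 80190 × 0.974 = 78105
60–74: 131977 × 0.952 = 125642
75–89: 22848 × 0.949 = 21683
90+: 88257 × 0.93 + 71424 × 0.372 = 82079 + 26570 = 108649
End of period: [30793, 50887, 17586, 78105, 125642, 21683, 108649]
Period 3.
Births: 17586 × 0.384 = 6753
15–29: 30793 × 0.978 = 30116
30–44: 50887 × 0.972 = 49462
45–59: 17586 × 0.974 = 17129
60–74: 78105 × 0.952 = 74356
75–89: 125642 × 0.949 = 119234
90+: 21683 × 0.93 + 108649 × 0.372 = 20165 + 40417 = 60582
End of period: [6753, 30116, 49462, 17129, 74356, 119234, 60582]
Period 4.
Births: 49462 × 0.384 = 18993
15–29: 6753 × 0.978 = 6604
30–44: 30116 × 0.972 = 29273
45–59: 49462 × 0.974 = 48176
60–74: 17129 × 0.952 = 16307
75–89: 74356 × 0.949 = 70564
90+: 119234 × 0.93 + 60582 × 0.372 = 110888 + 22537 = 133425
End of period: [18993, 6604, 29273, 48176, 16307, 70564, 133425]

133425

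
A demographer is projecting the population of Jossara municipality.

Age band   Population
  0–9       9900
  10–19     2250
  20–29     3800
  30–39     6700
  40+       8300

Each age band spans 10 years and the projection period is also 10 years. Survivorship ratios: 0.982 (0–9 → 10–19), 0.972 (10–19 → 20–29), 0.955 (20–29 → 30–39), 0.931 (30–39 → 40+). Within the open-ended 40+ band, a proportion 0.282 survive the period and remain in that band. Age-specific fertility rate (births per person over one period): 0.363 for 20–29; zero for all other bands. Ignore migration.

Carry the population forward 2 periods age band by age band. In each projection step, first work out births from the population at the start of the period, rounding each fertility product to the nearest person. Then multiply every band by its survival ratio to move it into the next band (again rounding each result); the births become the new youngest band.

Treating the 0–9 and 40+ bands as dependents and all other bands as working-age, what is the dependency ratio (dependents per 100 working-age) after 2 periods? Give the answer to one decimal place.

51.1

After projecting period 1:
Births: 3800 × 0.363 = 1379
10–19: 9900 × 0.982 = 9722
20–29: 2250 × 0.972 = 2187
30–39: 3800 × 0.955 = 3629
40+: 6700 × 0.931 + 8300 × 0.282 = 6238 + 2341 = 8579
Giving 1379 / 9722 / 2187 / 3629 / 8579.
After projecting period 2:
Births: 2187 × 0.363 = 794
10–19: 1379 × 0.982 = 1354
20–29: 9722 × 0.972 = 9450
30–39: 2187 × 0.955 = 2089
40+: 3629 × 0.931 + 8579 × 0.282 = 3379 + 2419 = 5798
Giving 794 / 1354 / 9450 / 2089 / 5798.
Dependents (band 0–9 + band 40+) = 794 + 5798 = 6592; working-age = 12893; ratio = 6592/12893 × 100 = 51.1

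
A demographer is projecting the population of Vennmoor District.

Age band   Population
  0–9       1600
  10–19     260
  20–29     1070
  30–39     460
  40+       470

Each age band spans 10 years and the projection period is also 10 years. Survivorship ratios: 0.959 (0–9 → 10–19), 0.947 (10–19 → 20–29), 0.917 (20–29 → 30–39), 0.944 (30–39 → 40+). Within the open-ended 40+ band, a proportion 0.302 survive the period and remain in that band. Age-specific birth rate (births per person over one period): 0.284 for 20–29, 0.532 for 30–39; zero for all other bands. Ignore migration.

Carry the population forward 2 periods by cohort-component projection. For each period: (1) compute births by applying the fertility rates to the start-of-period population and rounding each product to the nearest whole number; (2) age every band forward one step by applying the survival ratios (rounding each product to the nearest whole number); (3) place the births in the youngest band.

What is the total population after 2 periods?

3897

— Period 1 —
Births: 1070 × 0.284 = 304, 460 × 0.532 = 245 — total 549
10–19: 1600 × 0.959 = 1534
20–29: 260 × 0.947 = 246
30–39: 1070 × 0.917 = 981
40+: 460 × 0.944 + 470 × 0.302 = 434 + 142 = 576
Population now: 0–9=549, 10–19=1534, 20–29=246, 30–39=981, 40+=576
— Period 2 —
Births: 246 × 0.284 = 70, 981 × 0.532 = 522 — total 592
10–19: 549 × 0.959 = 526
20–29: 1534 × 0.947 = 1453
30–39: 246 × 0.917 = 226
40+: 981 × 0.944 + 576 × 0.302 = 926 + 174 = 1100
Population now: 0–9=592, 10–19=526, 20–29=1453, 30–39=226, 40+=1100
Total after period 2: 592 + 526 + 1453 + 226 + 1100 = 3897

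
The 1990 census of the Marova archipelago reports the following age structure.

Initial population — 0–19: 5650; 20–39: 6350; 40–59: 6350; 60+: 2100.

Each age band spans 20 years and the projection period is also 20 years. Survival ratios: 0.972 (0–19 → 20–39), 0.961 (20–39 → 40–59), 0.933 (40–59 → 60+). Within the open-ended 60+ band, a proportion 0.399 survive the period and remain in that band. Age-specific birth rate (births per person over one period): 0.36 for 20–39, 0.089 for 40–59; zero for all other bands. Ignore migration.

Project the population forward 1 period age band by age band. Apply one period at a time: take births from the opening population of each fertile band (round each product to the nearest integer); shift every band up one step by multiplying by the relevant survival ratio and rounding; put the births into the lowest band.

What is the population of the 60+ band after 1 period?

6763

[period 1]
Births: 6350 × 0.36 = 2286, 6350 × 0.089 = 565 — total 2851
20–39: 5650 × 0.972 = 5492
40–59: 6350 × 0.961 = 6102
60+: 6350 × 0.933 + 2100 × 0.399 = 5925 + 838 = 6763
→ [2851, 5492, 6102, 6763]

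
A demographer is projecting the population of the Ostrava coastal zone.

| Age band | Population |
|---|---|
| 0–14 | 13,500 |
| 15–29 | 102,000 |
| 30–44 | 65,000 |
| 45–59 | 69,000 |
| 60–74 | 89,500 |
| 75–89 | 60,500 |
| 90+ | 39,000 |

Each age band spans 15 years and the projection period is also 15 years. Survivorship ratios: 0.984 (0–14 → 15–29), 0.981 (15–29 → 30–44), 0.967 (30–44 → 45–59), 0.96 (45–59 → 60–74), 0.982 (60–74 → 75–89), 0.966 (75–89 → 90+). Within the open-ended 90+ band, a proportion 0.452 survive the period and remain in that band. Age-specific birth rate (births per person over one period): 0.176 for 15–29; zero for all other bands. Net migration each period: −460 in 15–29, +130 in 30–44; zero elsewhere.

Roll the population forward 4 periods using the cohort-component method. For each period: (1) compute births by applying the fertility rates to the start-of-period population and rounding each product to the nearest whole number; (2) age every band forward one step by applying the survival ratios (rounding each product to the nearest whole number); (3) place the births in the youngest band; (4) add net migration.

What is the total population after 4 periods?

234283

[period 1]
Births: 102000 * 0.176 = 17952
15–29: 13500 * 0.984 = 13284
30–44: 102000 * 0.981 = 100062
45–59: 65000 * 0.967 = 62855
60–74: 69000 * 0.96 = 66240
75–89: 89500 * 0.982 = 87889
90+: 60500 * 0.966 + 39000 * 0.452 = 58443 + 17628 = 76071
Net migration: 15–29 − 460 → 12824; 30–44 + 130 → 100192
End of period: [17952, 12824, 100192, 62855, 66240, 87889, 76071]
[period 2]
Births: 12824 * 0.176 = 2257
15–29: 17952 * 0.984 = 17665
30–44: 12824 * 0.981 = 12580
45–59: 100192 * 0.967 = 96886
60–74: 62855 * 0.96 = 60341
75–89: 66240 * 0.982 = 65048
90+: 87889 * 0.966 + 76071 * 0.452 = 84901 + 34384 = 119285
Net migration: 15–29 − 460 → 17205; 30–44 + 130 → 12710
End of period: [2257, 17205, 12710, 96886, 60341, 65048, 119285]
[period 3]
Births: 17205 * 0.176 = 3028
15–29: 2257 * 0.984 = 2221
30–44: 17205 * 0.981 = 16878
45–59: 12710 * 0.967 = 12291
60–74: 96886 * 0.96 = 93011
75–89: 60341 * 0.982 = 59255
90+: 65048 * 0.966 + 119285 * 0.452 = 62836 + 53917 = 116753
Net migration: 15–29 − 460 → 1761; 30–44 + 130 → 17008
End of period: [3028, 1761, 17008, 12291, 93011, 59255, 116753]
[period 4]
Births: 1761 * 0.176 = 310
15–29: 3028 * 0.984 = 2980
30–44: 1761 * 0.981 = 1728
45–59: 17008 * 0.967 = 16447
60–74: 12291 * 0.96 = 11799
75–89: 93011 * 0.982 = 91337
90+: 59255 * 0.966 + 116753 * 0.452 = 57240 + 52772 = 110012
Net migration: 15–29 − 460 → 2520; 30–44 + 130 → 1858
End of period: [310, 2520, 1858, 16447, 11799, 91337, 110012]
Total after period 4: 310 + 2520 + 1858 + 16447 + 11799 + 91337 + 110012 = 234283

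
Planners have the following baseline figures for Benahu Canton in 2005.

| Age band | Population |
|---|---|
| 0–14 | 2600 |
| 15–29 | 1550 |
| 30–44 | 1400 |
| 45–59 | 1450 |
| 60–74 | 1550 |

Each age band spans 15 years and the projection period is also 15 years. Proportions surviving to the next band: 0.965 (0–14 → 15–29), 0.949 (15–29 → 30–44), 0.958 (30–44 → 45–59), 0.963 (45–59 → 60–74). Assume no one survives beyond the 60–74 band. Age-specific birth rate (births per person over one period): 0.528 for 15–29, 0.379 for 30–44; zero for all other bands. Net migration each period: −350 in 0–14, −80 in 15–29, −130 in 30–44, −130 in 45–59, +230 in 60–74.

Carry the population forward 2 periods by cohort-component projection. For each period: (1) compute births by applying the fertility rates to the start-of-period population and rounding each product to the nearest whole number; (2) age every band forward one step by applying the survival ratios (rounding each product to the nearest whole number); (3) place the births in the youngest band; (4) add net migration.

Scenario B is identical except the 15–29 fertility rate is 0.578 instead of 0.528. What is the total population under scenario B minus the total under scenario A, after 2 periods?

196

Let group 1 be 0–14 through group 5 = 60–74.
[period 1]
Births: 1550 * 0.528 = 818, 1400 * 0.379 = 531 ⇒ total 1349
Group 2: 2600 * 0.965 = 2509
Group 3: 1550 * 0.949 = 1471
Group 4: 1400 * 0.958 = 1341
Group 5: 1450 * 0.963 = 1396
Net migration: Group 1 − 350 → 999; Group 2 − 80 → 2429; Group 3 − 130 → 1341; Group 4 − 130 → 1211; Group 5 + 230 → 1626
→ [999, 2429, 1341, 1211, 1626]
[period 2]
Births: 2429 * 0.528 = 1283, 1341 * 0.379 = 508 ⇒ total 1791
Group 2: 999 * 0.965 = 964
Group 3: 2429 * 0.949 = 2305
Group 4: 1341 * 0.958 = 1285
Group 5: 1211 * 0.963 = 1166
Net migration: Group 1 − 350 → 1441; Group 2 − 80 → 884; Group 3 − 130 → 2175; Group 4 − 130 → 1155; Group 5 + 230 → 1396
→ [1441, 884, 2175, 1155, 1396]
Scenario A total after 2 periods: 7051
Scenario B projection —
[period 1]
Births: 1550 * 0.578 = 896, 1400 * 0.379 = 531 ⇒ total 1427
Group 2: 2600 * 0.965 = 2509
Group 3: 1550 * 0.949 = 1471
Group 4: 1400 * 0.958 = 1341
Group 5: 1450 * 0.963 = 1396
Net migration: Group 1 − 350 → 1077; Group 2 − 80 → 2429; Group 3 − 130 → 1341; Group 4 − 130 → 1211; Group 5 + 230 → 1626
→ [1077, 2429, 1341, 1211, 1626]
[period 2]
Births: 2429 * 0.578 = 1404, 1341 * 0.379 = 508 ⇒ total 1912
Group 2: 1077 * 0.965 = 1039
Group 3: 2429 * 0.949 = 2305
Group 4: 1341 * 0.958 = 1285
Group 5: 1211 * 0.963 = 1166
Net migration: Group 1 − 350 → 1562; Group 2 − 80 → 959; Group 3 − 130 → 2175; Group 4 − 130 → 1155; Group 5 + 230 → 1396
→ [1562, 959, 2175, 1155, 1396]
Scenario B total after 2 periods: 7247
Difference B − A = 7247 − 7051 = 196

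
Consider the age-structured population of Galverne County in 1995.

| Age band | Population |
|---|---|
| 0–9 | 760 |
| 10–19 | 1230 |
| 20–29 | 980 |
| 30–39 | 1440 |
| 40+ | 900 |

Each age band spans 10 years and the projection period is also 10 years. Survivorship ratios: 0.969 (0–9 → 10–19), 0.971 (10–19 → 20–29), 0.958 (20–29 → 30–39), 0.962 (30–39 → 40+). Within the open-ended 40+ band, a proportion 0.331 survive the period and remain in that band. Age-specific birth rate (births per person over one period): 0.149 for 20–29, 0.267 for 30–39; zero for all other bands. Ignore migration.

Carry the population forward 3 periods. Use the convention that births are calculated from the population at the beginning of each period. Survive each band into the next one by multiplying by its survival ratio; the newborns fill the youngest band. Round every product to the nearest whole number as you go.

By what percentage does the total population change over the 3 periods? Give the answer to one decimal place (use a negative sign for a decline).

Let group 1 be 0–9 through group 5 = 40+.
Period 1.
Births: 980 × 0.149 = 146  |  1440 × 0.267 = 384 ⇒ total 530
Group 2: 760 × 0.969 = 736
Group 3: 1230 × 0.971 = 1194
Group 4: 980 × 0.958 = 939
Group 5: 1440 × 0.962 + 900 × 0.331 = 1385 + 298 = 1683
→ [530, 736, 1194, 939, 1683]
Period 2.
Births: 1194 × 0.149 = 178  |  939 × 0.267 = 251 ⇒ total 429
Group 2: 530 × 0.969 = 514
Group 3: 736 × 0.971 = 715
Group 4: 1194 × 0.958 = 1144
Group 5: 939 × 0.962 + 1683 × 0.331 = 903 + 557 = 1460
→ [429, 514, 715, 1144, 1460]
Period 3.
Births: 715 × 0.149 = 107  |  1144 × 0.267 = 305 ⇒ total 412
Group 2: 429 × 0.969 = 416
Group 3: 514 × 0.971 = 499
Group 4: 715 × 0.958 = 685
Group 5: 1144 × 0.962 + 1460 × 0.331 = 1101 + 483 = 1584
→ [412, 416, 499, 685, 1584]
Total: 5310 → 3596; change = -1714; percentage change = -32.3%

-32.3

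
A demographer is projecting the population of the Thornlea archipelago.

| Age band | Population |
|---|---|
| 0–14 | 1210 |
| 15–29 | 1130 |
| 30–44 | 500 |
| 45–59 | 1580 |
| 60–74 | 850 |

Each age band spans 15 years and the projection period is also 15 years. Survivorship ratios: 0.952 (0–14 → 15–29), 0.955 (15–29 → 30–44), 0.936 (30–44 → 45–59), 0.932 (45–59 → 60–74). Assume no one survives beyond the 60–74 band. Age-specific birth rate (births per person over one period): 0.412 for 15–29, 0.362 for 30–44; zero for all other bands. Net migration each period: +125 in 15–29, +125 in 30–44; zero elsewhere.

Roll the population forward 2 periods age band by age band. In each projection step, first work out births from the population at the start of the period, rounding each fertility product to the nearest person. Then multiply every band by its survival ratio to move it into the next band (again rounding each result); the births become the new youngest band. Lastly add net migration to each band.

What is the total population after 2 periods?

(Groups numbered youngest = 1 to oldest = 5.)
— Period 1 —
Births: 1130 × 0.412 = 466  |  500 × 0.362 = 181 ⇒ total 647
Group 2: 1210 × 0.952 = 1152
Group 3: 1130 × 0.955 = 1079
Group 4: 500 × 0.936 = 468
Group 5: 1580 × 0.932 = 1473
Net migration: Group 2 + 125 → 1277; Group 3 + 125 → 1204
End of period: [647, 1277, 1204, 468, 1473]
— Period 2 —
Births: 1277 × 0.412 = 526  |  1204 × 0.362 = 436 ⇒ total 962
Group 2: 647 × 0.952 = 616
Group 3: 1277 × 0.955 = 1220
Group 4: 1204 × 0.936 = 1127
Group 5: 468 × 0.932 = 436
Net migration: Group 2 + 125 → 741; Group 3 + 125 → 1345
End of period: [962, 741, 1345, 1127, 436]
Total after period 2: 962 + 741 + 1345 + 1127 + 436 = 4611

4611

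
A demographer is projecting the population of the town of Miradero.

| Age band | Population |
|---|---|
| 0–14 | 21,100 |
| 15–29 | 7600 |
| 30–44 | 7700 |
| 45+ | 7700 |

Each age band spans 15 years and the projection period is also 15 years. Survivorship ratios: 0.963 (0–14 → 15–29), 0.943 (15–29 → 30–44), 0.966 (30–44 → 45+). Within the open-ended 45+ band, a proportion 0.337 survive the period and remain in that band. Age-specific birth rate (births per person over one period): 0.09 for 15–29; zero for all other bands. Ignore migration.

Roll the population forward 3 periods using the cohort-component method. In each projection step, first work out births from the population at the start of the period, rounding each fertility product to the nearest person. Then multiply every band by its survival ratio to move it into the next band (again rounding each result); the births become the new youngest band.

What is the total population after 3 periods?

24423

Period 1.
Births: 7600 * 0.09 = 684
15–29: 21100 * 0.963 = 20319
30–44: 7600 * 0.943 = 7167
45+: 7700 * 0.966 + 7700 * 0.337 = 7438 + 2595 = 10033
Giving 684 / 20319 / 7167 / 10033.
Period 2.
Births: 20319 * 0.09 = 1829
15–29: 684 * 0.963 = 659
30–44: 20319 * 0.943 = 19161
45+: 7167 * 0.966 + 10033 * 0.337 = 6923 + 3381 = 10304
Giving 1829 / 659 / 19161 / 10304.
Period 3.
Births: 659 * 0.09 = 59
15–29: 1829 * 0.963 = 1761
30–44: 659 * 0.943 = 621
45+: 19161 * 0.966 + 10304 * 0.337 = 18510 + 3472 = 21982
Giving 59 / 1761 / 621 / 21982.
Total after period 3: 59 + 1761 + 621 + 21982 = 24423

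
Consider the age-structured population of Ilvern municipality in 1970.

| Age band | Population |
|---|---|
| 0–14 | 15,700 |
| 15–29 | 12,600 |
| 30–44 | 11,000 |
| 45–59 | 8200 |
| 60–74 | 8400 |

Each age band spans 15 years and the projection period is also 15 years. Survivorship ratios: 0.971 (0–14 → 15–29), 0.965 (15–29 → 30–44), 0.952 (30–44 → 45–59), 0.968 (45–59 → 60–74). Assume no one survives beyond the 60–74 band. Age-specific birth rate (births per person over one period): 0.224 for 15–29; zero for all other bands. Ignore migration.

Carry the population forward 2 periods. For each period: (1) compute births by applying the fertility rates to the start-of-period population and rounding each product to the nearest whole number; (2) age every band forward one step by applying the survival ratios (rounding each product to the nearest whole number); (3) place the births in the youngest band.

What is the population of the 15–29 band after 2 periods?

Period 1:
Births: 12600 × 0.224 = 2822
15–29: 15700 × 0.971 = 15245
30–44: 12600 × 0.965 = 12159
45–59: 11000 × 0.952 = 10472
60–74: 8200 × 0.968 = 7938
End of period: [2822, 15245, 12159, 10472, 7938]
Period 2:
Births: 15245 × 0.224 = 3415
15–29: 2822 × 0.971 = 2740
30–44: 15245 × 0.965 = 14711
45–59: 12159 × 0.952 = 11575
60–74: 10472 × 0.968 = 10137
End of period: [3415, 2740, 14711, 11575, 10137]

2740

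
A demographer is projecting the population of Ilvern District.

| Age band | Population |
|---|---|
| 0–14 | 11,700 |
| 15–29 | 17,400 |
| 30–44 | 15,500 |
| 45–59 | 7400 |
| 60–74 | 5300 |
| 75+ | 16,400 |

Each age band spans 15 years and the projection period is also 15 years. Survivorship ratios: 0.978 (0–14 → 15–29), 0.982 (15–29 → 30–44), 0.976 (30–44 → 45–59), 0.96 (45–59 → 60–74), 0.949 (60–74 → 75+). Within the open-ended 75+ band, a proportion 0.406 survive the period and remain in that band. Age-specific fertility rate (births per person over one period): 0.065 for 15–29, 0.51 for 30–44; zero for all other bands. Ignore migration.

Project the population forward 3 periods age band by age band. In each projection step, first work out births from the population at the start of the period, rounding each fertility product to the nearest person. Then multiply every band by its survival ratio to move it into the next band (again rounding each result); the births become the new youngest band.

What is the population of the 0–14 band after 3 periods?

Let group 1 be 0–14 through group 6 = 75+.
[period 1]
Births: 17400 × 0.065 = 1131, 15500 × 0.51 = 7905 ⇒ total 9036
Group 2: 11700 × 0.978 = 11443
Group 3: 17400 × 0.982 = 17087
Group 4: 15500 × 0.976 = 15128
Group 5: 7400 × 0.96 = 7104
Group 6: 5300 × 0.949 + 16400 × 0.406 = 5030 + 6658 = 11688
→ [9036, 11443, 17087, 15128, 7104, 11688]
[period 2]
Births: 11443 × 0.065 = 744, 17087 × 0.51 = 8714 ⇒ total 9458
Group 2: 9036 × 0.978 = 8837
Group 3: 11443 × 0.982 = 11237
Group 4: 17087 × 0.976 = 16677
Group 5: 15128 × 0.96 = 14523
Group 6: 7104 × 0.949 + 11688 × 0.406 = 6742 + 4745 = 11487
→ [9458, 8837, 11237, 16677, 14523, 11487]
[period 3]
Births: 8837 × 0.065 = 574, 11237 × 0.51 = 5731 ⇒ total 6305
Group 2: 9458 × 0.978 = 9250
Group 3: 8837 × 0.982 = 8678
Group 4: 11237 × 0.976 = 10967
Group 5: 16677 × 0.96 = 16010
Group 6: 14523 × 0.949 + 11487 × 0.406 = 13782 + 4664 = 18446
→ [6305, 9250, 8678, 10967, 16010, 18446]

6305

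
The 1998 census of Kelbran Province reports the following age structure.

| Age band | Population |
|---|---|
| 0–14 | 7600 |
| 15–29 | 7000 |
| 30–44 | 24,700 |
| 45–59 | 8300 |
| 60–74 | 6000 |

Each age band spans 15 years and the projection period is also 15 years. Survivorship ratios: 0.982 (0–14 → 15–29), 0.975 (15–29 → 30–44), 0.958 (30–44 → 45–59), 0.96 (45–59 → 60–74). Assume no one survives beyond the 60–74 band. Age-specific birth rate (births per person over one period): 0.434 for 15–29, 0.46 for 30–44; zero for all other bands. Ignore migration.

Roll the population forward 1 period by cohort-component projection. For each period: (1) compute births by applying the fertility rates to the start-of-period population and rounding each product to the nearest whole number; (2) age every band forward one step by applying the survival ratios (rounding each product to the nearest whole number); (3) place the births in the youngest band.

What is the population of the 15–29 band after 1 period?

7463

[period 1]
Births: 7000 × 0.434 = 3038, 24700 × 0.46 = 11362 ⇒ total 14400
15–29: 7600 × 0.982 = 7463
30–44: 7000 × 0.975 = 6825
45–59: 24700 × 0.958 = 23663
60–74: 8300 × 0.96 = 7968
End of period: [14400, 7463, 6825, 23663, 7968]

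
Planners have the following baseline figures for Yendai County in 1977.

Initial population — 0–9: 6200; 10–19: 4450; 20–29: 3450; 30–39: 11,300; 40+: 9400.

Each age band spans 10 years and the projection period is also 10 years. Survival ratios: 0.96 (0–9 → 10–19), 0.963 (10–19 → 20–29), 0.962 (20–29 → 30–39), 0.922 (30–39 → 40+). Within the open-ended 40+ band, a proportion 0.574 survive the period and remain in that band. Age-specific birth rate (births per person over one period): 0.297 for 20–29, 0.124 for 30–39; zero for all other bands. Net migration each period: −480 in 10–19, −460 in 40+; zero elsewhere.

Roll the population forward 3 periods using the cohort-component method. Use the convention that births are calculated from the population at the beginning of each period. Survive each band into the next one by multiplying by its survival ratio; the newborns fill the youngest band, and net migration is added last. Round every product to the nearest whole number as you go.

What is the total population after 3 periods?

Let group 1 be 0–9 through group 5 = 40+.
— Period 1 —
Births: 3450 × 0.297 = 1025 ; 11300 × 0.124 = 1401 ⇒ total 2426
Group 2: 6200 × 0.96 = 5952
Group 3: 4450 × 0.963 = 4285
Group 4: 3450 × 0.962 = 3319
Group 5: 11300 × 0.922 + 9400 × 0.574 = 10419 + 5396 = 15815
Net migration: Group 2 − 480 → 5472; Group 5 − 460 → 15355
End of period: [2426, 5472, 4285, 3319, 15355]
— Period 2 —
Births: 4285 × 0.297 = 1273 ; 3319 × 0.124 = 412 ⇒ total 1685
Group 2: 2426 × 0.96 = 2329
Group 3: 5472 × 0.963 = 5270
Group 4: 4285 × 0.962 = 4122
Group 5: 3319 × 0.922 + 15355 × 0.574 = 3060 + 8814 = 11874
Net migration: Group 2 − 480 → 1849; Group 5 − 460 → 11414
End of period: [1685, 1849, 5270, 4122, 11414]
— Period 3 —
Births: 5270 × 0.297 = 1565 ; 4122 × 0.124 = 511 ⇒ total 2076
Group 2: 1685 × 0.96 = 1618
Group 3: 1849 × 0.963 = 1781
Group 4: 5270 × 0.962 = 5070
Group 5: 4122 × 0.922 + 11414 × 0.574 = 3800 + 6552 = 10352
Net migration: Group 2 − 480 → 1138; Group 5 − 460 → 9892
End of period: [2076, 1138, 1781, 5070, 9892]
Total after period 3: 2076 + 1138 + 1781 + 5070 + 9892 = 19957

19957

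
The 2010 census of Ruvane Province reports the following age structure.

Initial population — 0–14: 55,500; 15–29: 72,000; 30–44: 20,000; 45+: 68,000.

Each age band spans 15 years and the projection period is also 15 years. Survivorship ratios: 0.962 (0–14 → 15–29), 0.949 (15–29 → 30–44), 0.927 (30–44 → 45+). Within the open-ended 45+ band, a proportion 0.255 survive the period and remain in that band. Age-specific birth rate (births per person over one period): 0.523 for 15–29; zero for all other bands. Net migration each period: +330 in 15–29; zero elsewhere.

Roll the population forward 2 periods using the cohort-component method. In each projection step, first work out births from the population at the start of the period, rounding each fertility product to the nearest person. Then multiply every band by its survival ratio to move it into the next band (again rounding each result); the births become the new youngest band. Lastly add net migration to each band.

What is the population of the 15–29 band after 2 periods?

Call the groups 1 to 4, youngest first.
Period 1:
Births: 72000 × 0.523 = 37656
Group 2: 55500 × 0.962 = 53391
Group 3: 72000 × 0.949 = 68328
Group 4: 20000 × 0.927 + 68000 × 0.255 = 18540 + 17340 = 35880
Net migration: Group 2 + 330 → 53721
End of period: [37656, 53721, 68328, 35880]
Period 2:
Births: 53721 × 0.523 = 28096
Group 2: 37656 × 0.962 = 36225
Group 3: 53721 × 0.949 = 50981
Group 4: 68328 × 0.927 + 35880 × 0.255 = 63340 + 9149 = 72489
Net migration: Group 2 + 330 → 36555
End of period: [28096, 36555, 50981, 72489]

36555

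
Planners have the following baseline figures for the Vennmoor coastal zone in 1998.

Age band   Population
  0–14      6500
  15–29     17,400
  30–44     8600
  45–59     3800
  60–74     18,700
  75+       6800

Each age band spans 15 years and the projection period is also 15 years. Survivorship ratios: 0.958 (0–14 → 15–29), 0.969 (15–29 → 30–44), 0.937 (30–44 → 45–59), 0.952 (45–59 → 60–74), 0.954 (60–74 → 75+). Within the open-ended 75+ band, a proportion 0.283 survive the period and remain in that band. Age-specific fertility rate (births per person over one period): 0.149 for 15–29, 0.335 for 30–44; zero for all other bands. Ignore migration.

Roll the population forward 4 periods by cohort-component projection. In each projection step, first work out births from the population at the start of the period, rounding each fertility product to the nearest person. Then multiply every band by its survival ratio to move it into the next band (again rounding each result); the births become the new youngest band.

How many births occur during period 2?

Let group 1 be 0–14 through group 6 = 75+.
Period 1.
Births: 17400 × 0.149 = 2593  |  8600 × 0.335 = 2881 ⇒ total 5474
Group 2: 6500 × 0.958 = 6227
Group 3: 17400 × 0.969 = 16861
Group 4: 8600 × 0.937 = 8058
Group 5: 3800 × 0.952 = 3618
Group 6: 18700 × 0.954 + 6800 × 0.283 = 17840 + 1924 = 19764
End of period: [5474, 6227, 16861, 8058, 3618, 19764]
Period 2.
Births: 6227 × 0.149 = 928  |  16861 × 0.335 = 5648 ⇒ total 6576
Group 2: 5474 × 0.958 = 5244
Group 3: 6227 × 0.969 = 6034
Group 4: 16861 × 0.937 = 15799
Group 5: 8058 × 0.952 = 7671
Group 6: 3618 × 0.954 + 19764 × 0.283 = 3452 + 5593 = 9045
End of period: [6576, 5244, 6034, 15799, 7671, 9045]

6576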